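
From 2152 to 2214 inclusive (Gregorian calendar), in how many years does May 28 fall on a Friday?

8

Track May 28's weekday year by year (advancing +1, or +2 across a Feb 29):
  2152: Sun  2153: Mon (+1)  2154: Tue (+1)  2155: Wed (+1)  2156: Fri (+2) ✓
  2157: Sat (+1)  2158: Sun (+1)  2159: Mon (+1)  2160: Wed (+2)  2161: Thu (+1)
  2162: Fri (+1) ✓  2163: Sat (+1)  2164: Mon (+2)  2165: Tue (+1)  … (35 more years) …
  2201: Thu (+1)  2202: Fri (+1) ✓  2203: Sat (+1)  2204: Mon (+2)  2205: Tue (+1)
  2206: Wed (+1)  2207: Thu (+1)  2208: Sat (+2)  2209: Sun (+1)  2210: Mon (+1)
  2211: Tue (+1)  2212: Thu (+2)  2213: Fri (+1) ✓  2214: Sat (+1)
Friday years: 2156, 2162, 2173, 2179, 2184, 2190, 2202, 2213 — 8 in total.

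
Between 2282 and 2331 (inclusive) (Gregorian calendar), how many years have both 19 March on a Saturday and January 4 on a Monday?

Check each year's weekday for 19 March and January 4:
  2282: Sun/Wed  2283: Mon/Thu  2284: Wed/Fri  2285: Thu/Sun  2286: Fri/Mon  2287: Sat/Tue  2288: Mon/Wed  2289: Tue/Fri  2290: Wed/Sat  2291: Thu/Sun  2292: Sat/Mon ✓  2293: Sun/Wed  2294: Mon/Thu  2295: Tue/Fri  …(22 more)…  2318: Tue/Fri  2319: Wed/Sat  2320: Fri/Sun  2321: Sat/Tue  2322: Sun/Wed  2323: Mon/Thu  2324: Wed/Fri  2325: Thu/Sun  2326: Fri/Mon  2327: Sat/Tue  2328: Mon/Wed  2329: Tue/Fri  2330: Wed/Sat  2331: Thu/Sun
Both conditions hold in: 2292, 2304 — 2.

2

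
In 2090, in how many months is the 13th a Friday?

2

Check the 13th of each month of 2090: Jan 13: Fri, Feb 13: Mon, Mar 13: Mon, Apr 13: Thu, May 13: Sat, Jun 13: Tue, Jul 13: Thu, Aug 13: Sun, Sep 13: Wed, Oct 13: Fri, Nov 13: Mon, Dec 13: Wed.
Friday occurs in January, October — 2 months.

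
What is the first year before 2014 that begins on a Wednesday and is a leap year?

Jan 1 advances by 2 weekdays after a leap year and by 1 after a common year.
2014: Jan 1 is Wednesday.
2013: Tuesday
2012: Sunday (leap)
2011: Saturday
2010: Friday
2009: Thursday
2008: Tuesday (leap)
2007: Monday
2006: Sunday
2005: Saturday
2004: Thursday (leap)
2003: Wednesday
2002: Tuesday
2001: Monday
2000: Saturday (leap)
1999: Friday
1998: Thursday
1997: Wednesday
1996: Monday (leap)
1995: Sunday
1994: Saturday
1993: Friday
1992: Wednesday (leap)
1992 begins on a Wednesday and is a leap year.

1992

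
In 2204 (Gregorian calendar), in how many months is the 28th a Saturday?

Check the 28th of each month of 2204: Jan 28: Sat, Feb 28: Tue, Mar 28: Wed, Apr 28: Sat, May 28: Mon, Jun 28: Thu, Jul 28: Sat, Aug 28: Tue, Sep 28: Fri, Oct 28: Sun, Nov 28: Wed, Dec 28: Fri.
Saturday occurs in January, April, July — 3 months.

3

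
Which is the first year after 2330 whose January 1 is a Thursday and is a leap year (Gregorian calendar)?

2348

Jan 1 advances by 2 weekdays after a leap year and by 1 after a common year.
2330: Jan 1 is Wednesday.
2331: Thursday
2332: Friday (leap)
2333: Sunday
2334: Monday
2335: Tuesday
2336: Wednesday (leap)
2337: Friday
2338: Saturday
2339: Sunday
2340: Monday (leap)
2341: Wednesday
2342: Thursday
2343: Friday
2344: Saturday (leap)
2345: Monday
2346: Tuesday
2347: Wednesday
2348: Thursday (leap)
2348 begins on a Thursday and is a leap year.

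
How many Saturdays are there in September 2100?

September 2100 has 30 days and begins on Wednesday.
The first Saturday is September 4.
Saturdays fall on 4, 11, 18, 25 — that's 4.

4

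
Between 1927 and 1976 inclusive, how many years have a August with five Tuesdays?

August has 31 days; it has five Tuesdays when Tuesday falls among the first (month-length − 28) days — i.e. when August 1 is one of Tuesday/Monday/Sunday.
August 1 by year: 1927:Mon✓ 1928:Wed 1929:Thu 1930:Fri 1931:Sat 1932:Mon✓ 1933:Tue✓ 1934:Wed 1935:Thu 1936:Sat 1937:Sun✓ 1938:Mon✓ 1939:Tue✓ 1940:Thu 1941:Fri …(20 more)… 1962:Wed 1963:Thu 1964:Sat 1965:Sun✓ 1966:Mon✓ 1967:Tue✓ 1968:Thu 1969:Fri 1970:Sat 1971:Sun✓ 1972:Tue✓ 1973:Wed 1974:Thu 1975:Fri 1976:Sun✓
Years with five Tuesdays: 1927, 1932, 1933, 1937, 1938, 1939, 1943, 1944, 1948, 1949, 1950, 1954, 1955, 1960, 1961, 1965, 1966, 1967, 1971, 1972, 1976 → 21.

21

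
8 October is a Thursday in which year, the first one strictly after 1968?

From one year to the next, a fixed date's weekday advances by 1, or by 2 when a Feb 29 lies between the two dates.
1968: October 8 is Tuesday.
1969: Wednesday (+1)
1970: Thursday (+1)
8 October falls on a Thursday in 1970.

1970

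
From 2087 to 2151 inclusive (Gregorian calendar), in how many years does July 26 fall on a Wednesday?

Track July 26's weekday year by year (advancing +1, or +2 across a Feb 29):
  2087: Sat  2088: Mon (+2)  2089: Tue (+1)  2090: Wed (+1) ✓  2091: Thu (+1)
  2092: Sat (+2)  2093: Sun (+1)  2094: Mon (+1)  2095: Tue (+1)  2096: Thu (+2)
  2097: Fri (+1)  2098: Sat (+1)  2099: Sun (+1)  2100: Mon (+1)  … (37 more years) …
  2138: Sat (+1)  2139: Sun (+1)  2140: Tue (+2)  2141: Wed (+1) ✓  2142: Thu (+1)
  2143: Fri (+1)  2144: Sun (+2)  2145: Mon (+1)  2146: Tue (+1)  2147: Wed (+1) ✓
  2148: Fri (+2)  2149: Sat (+1)  2150: Sun (+1)  2151: Mon (+1)
Wednesday years: 2090, 2102, 2113, 2119, 2124, 2130, 2141, 2147 — 8 in total.

8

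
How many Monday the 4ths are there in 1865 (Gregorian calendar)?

2

Check the 4th of each month of 1865: Jan 4: Wed, Feb 4: Sat, Mar 4: Sat, Apr 4: Tue, May 4: Thu, Jun 4: Sun, Jul 4: Tue, Aug 4: Fri, Sep 4: Mon, Oct 4: Wed, Nov 4: Sat, Dec 4: Mon.
Monday occurs in September, December — 2 months.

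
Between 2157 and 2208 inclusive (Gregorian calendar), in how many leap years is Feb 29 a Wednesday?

3

Leap years in 2157–2208: 12 of them.
Feb 29 weekday advances by 5 (mod 7) from one leap year to the next four years later (or differs when a century non-leap intervenes).
Leap-day weekdays: 2160:Fri 2164:Wed✓ 2168:Mon 2172:Sat 2176:Thu 2180:Tue 2184:Sun 2188:Fri 2192:Wed✓ 2196:Mon 2204:Wed✓ 2208:Mon
Wednesday: 2164, 2192, 2204 → 3.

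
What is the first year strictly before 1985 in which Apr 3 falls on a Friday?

1981

From one year to the next, a fixed date's weekday advances by 1, or by 2 when a Feb 29 lies between the two dates.
1985: April 3 is Wednesday.
1984: Tuesday (−1)
1983: Sunday (−2)
1982: Saturday (−1)
1981: Friday (−1)
Apr 3 falls on a Friday in 1981.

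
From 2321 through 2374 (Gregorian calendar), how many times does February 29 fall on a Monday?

Leap years in 2321–2374: 13 of them.
Feb 29 weekday advances by 5 (mod 7) from one leap year to the next four years later (or differs when a century non-leap intervenes).
Leap-day weekdays: 2324:Fri 2328:Wed 2332:Mon✓ 2336:Sat 2340:Thu 2344:Tue 2348:Sun 2352:Fri 2356:Wed 2360:Mon✓ 2364:Sat 2368:Thu 2372:Tue
Monday: 2332, 2360 → 2.

2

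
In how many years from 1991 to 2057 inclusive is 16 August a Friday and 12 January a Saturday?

Check each year's weekday for 16 August and 12 January:
  1991: Fri/Sat ✓  1992: Sun/Sun  1993: Mon/Tue  1994: Tue/Wed  1995: Wed/Thu  1996: Fri/Fri  1997: Sat/Sun  1998: Sun/Mon  1999: Mon/Tue  2000: Wed/Wed  2001: Thu/Fri  2002: Fri/Sat ✓  2003: Sat/Sun  2004: Mon/Mon  …(39 more)…  2044: Tue/Tue  2045: Wed/Thu  2046: Thu/Fri  2047: Fri/Sat ✓  2048: Sun/Sun  2049: Mon/Tue  2050: Tue/Wed  2051: Wed/Thu  2052: Fri/Fri  2053: Sat/Sun  2054: Sun/Mon  2055: Mon/Tue  2056: Wed/Wed  2057: Thu/Fri
Both conditions hold in: 1991, 2002, 2013, 2019, 2030, 2041, 2047 — 7.

7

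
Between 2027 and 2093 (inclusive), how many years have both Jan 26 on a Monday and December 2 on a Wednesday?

Check each year's weekday for Jan 26 and December 2:
  2027: Tue/Thu  2028: Wed/Sat  2029: Fri/Sun  2030: Sat/Mon  2031: Sun/Tue  2032: Mon/Thu  2033: Wed/Fri  2034: Thu/Sat  2035: Fri/Sun  2036: Sat/Tue  2037: Mon/Wed ✓  2038: Tue/Thu  2039: Wed/Fri  2040: Thu/Sun  …(39 more)…  2080: Fri/Mon  2081: Sun/Tue  2082: Mon/Wed ✓  2083: Tue/Thu  2084: Wed/Sat  2085: Fri/Sun  2086: Sat/Mon  2087: Sun/Tue  2088: Mon/Thu  2089: Wed/Fri  2090: Thu/Sat  2091: Fri/Sun  2092: Sat/Tue  2093: Mon/Wed ✓
Both conditions hold in: 2037, 2043, 2054, 2065, 2071, 2082, 2093 — 7.

7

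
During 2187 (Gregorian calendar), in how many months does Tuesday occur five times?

4

A month of length L has five Tuesdays iff its first Tuesday is on day ≤ L−28 (so day 1–3 in a 31-day month, 1–2 in a 30-day month, day 1 in a leap February).
Checking each month of 2187: Jan starts Mon (31d) ✓; Feb starts Thu (28d); Mar starts Thu (31d); Apr starts Sun (30d); May starts Tue (31d) ✓; Jun starts Fri (30d); Jul starts Sun (31d) ✓; Aug starts Wed (31d); Sep starts Sat (30d); Oct starts Mon (31d) ✓; Nov starts Thu (30d); Dec starts Sat (31d).
Five-Tuesday months: January, May, July, October → 4.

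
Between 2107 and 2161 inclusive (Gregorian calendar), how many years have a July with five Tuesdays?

July has 31 days; it has five Tuesdays when Tuesday falls among the first (month-length − 28) days — i.e. when July 1 is one of Tuesday/Monday/Sunday.
July 1 by year: 2107:Fri 2108:Sun✓ 2109:Mon✓ 2110:Tue✓ 2111:Wed 2112:Fri 2113:Sat 2114:Sun✓ 2115:Mon✓ 2116:Wed 2117:Thu 2118:Fri 2119:Sat 2120:Mon✓ 2121:Tue✓ …(25 more)… 2147:Sat 2148:Mon✓ 2149:Tue✓ 2150:Wed 2151:Thu 2152:Sat 2153:Sun✓ 2154:Mon✓ 2155:Tue✓ 2156:Thu 2157:Fri 2158:Sat 2159:Sun✓ 2160:Tue✓ 2161:Wed
Years with five Tuesdays: 2108, 2109, 2110, 2114, 2115, 2120, 2121, 2125, 2126, 2127, 2131, 2132, 2136, 2137, 2138, 2142, 2143, 2148, 2149, 2153, 2154, 2155, 2159, 2160 → 24.

24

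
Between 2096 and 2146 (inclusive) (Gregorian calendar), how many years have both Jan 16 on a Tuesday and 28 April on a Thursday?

Check each year's weekday for Jan 16 and 28 April:
  2096: Mon/Sat  2097: Wed/Sun  2098: Thu/Mon  2099: Fri/Tue  2100: Sat/Wed  2101: Sun/Thu  2102: Mon/Fri  2103: Tue/Sat  2104: Wed/Mon  2105: Fri/Tue  2106: Sat/Wed  2107: Sun/Thu  2108: Mon/Sat  2109: Wed/Sun  …(23 more)…  2133: Fri/Tue  2134: Sat/Wed  2135: Sun/Thu  2136: Mon/Sat  2137: Wed/Sun  2138: Thu/Mon  2139: Fri/Tue  2140: Sat/Thu  2141: Mon/Fri  2142: Tue/Sat  2143: Wed/Sun  2144: Thu/Tue  2145: Sat/Wed  2146: Sun/Thu
Both conditions hold in: no year — 0.

0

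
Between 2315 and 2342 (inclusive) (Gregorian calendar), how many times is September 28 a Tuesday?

Track September 28's weekday year by year (advancing +1, or +2 across a Feb 29):
  2315: Tue ✓  2316: Thu (+2)  2317: Fri (+1)  2318: Sat (+1)  2319: Sun (+1)
  2320: Tue (+2) ✓  2321: Wed (+1)  2322: Thu (+1)  2323: Fri (+1)  2324: Sun (+2)
  2325: Mon (+1)  2326: Tue (+1) ✓  2327: Wed (+1)  2328: Fri (+2)  2329: Sat (+1)
  2330: Sun (+1)  2331: Mon (+1)  2332: Wed (+2)  2333: Thu (+1)  2334: Fri (+1)
  2335: Sat (+1)  2336: Mon (+2)  2337: Tue (+1) ✓  2338: Wed (+1)  2339: Thu (+1)
  2340: Sat (+2)  2341: Sun (+1)  2342: Mon (+1)
Tuesday years: 2315, 2320, 2326, 2337 — 4 in total.

4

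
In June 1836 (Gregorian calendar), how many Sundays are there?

June 1836 has 30 days and begins on Wednesday.
The first Sunday is June 5.
Sundays fall on 5, 12, 19, 26 — that's 4.

4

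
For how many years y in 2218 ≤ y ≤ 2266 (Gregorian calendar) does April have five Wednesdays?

April has 30 days; it has five Wednesdays when Wednesday falls among the first (month-length − 28) days — i.e. when April 1 is one of Wednesday/Tuesday.
April 1 by year: 2218:Wed✓ 2219:Thu 2220:Sat 2221:Sun 2222:Mon 2223:Tue✓ 2224:Thu 2225:Fri 2226:Sat 2227:Sun 2228:Tue✓ 2229:Wed✓ 2230:Thu 2231:Fri 2232:Sun …(19 more)… 2252:Thu 2253:Fri 2254:Sat 2255:Sun 2256:Tue✓ 2257:Wed✓ 2258:Thu 2259:Fri 2260:Sun 2261:Mon 2262:Tue✓ 2263:Wed✓ 2264:Fri 2265:Sat 2266:Sun
Years with five Wednesdays: 2218, 2223, 2228, 2229, 2234, 2235, 2240, 2245, 2246, 2251, 2256, 2257, 2262, 2263 → 14.

14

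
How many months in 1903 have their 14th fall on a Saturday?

3

Check the 14th of each month of 1903: Jan 14: Wed, Feb 14: Sat, Mar 14: Sat, Apr 14: Tue, May 14: Thu, Jun 14: Sun, Jul 14: Tue, Aug 14: Fri, Sep 14: Mon, Oct 14: Wed, Nov 14: Sat, Dec 14: Mon.
Saturday occurs in February, March, November — 3 months.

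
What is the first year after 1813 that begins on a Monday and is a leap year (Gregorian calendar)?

Jan 1 advances by 2 weekdays after a leap year and by 1 after a common year.
1813: Jan 1 is Friday.
1814: Saturday
1815: Sunday
1816: Monday (leap)
1816 begins on a Monday and is a leap year.

1816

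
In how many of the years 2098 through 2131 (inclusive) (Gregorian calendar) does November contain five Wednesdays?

November has 30 days; it has five Wednesdays when Wednesday falls among the first (month-length − 28) days — i.e. when November 1 is one of Wednesday/Tuesday.
November 1 by year: 2098:Sat 2099:Sun 2100:Mon 2101:Tue✓ 2102:Wed✓ 2103:Thu 2104:Sat 2105:Sun 2106:Mon 2107:Tue✓ 2108:Thu 2109:Fri 2110:Sat 2111:Sun 2112:Tue✓ …(4 more)… 2117:Mon 2118:Tue✓ 2119:Wed✓ 2120:Fri 2121:Sat 2122:Sun 2123:Mon 2124:Wed✓ 2125:Thu 2126:Fri 2127:Sat 2128:Mon 2129:Tue✓ 2130:Wed✓ 2131:Thu
Years with five Wednesdays: 2101, 2102, 2107, 2112, 2113, 2118, 2119, 2124, 2129, 2130 → 10.

10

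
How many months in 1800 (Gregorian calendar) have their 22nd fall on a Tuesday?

Check the 22nd of each month of 1800: Jan 22: Wed, Feb 22: Sat, Mar 22: Sat, Apr 22: Tue, May 22: Thu, Jun 22: Sun, Jul 22: Tue, Aug 22: Fri, Sep 22: Mon, Oct 22: Wed, Nov 22: Sat, Dec 22: Mon.
Tuesday occurs in April, July — 2 months.

2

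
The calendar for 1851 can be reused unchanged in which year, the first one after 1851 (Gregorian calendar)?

1862

Two years share a calendar iff Jan 1 falls on the same weekday and both are leap or both are common. 1851: Jan 1 is Wednesday, common year.
1852: Jan 1 Thursday, leap
1853: Jan 1 Saturday, common
1854: Jan 1 Sunday, common
1855: Jan 1 Monday, common
1856: Jan 1 Tuesday, leap
1857: Jan 1 Thursday, common
1858: Jan 1 Friday, common
1859: Jan 1 Saturday, common
1860: Jan 1 Sunday, leap
1861: Jan 1 Tuesday, common
1862: Jan 1 Wednesday, common
1862 matches on both conditions.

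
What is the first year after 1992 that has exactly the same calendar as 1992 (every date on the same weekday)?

2020

Two years share a calendar iff Jan 1 falls on the same weekday and both are leap or both are common. 1992: Jan 1 is Wednesday, leap year.
1993: Jan 1 Friday, common
1994: Jan 1 Saturday, common
1995: Jan 1 Sunday, common
1996: Jan 1 Monday, leap
1997: Jan 1 Wednesday, common
1998: Jan 1 Thursday, common
1999: Jan 1 Friday, common
2000: Jan 1 Saturday, leap
2001: Jan 1 Monday, common
2002: Jan 1 Tuesday, common
2003: Jan 1 Wednesday, common
2004: Jan 1 Thursday, leap
2005: Jan 1 Saturday, common
2006: Jan 1 Sunday, common
2007: Jan 1 Monday, common
2008: Jan 1 Tuesday, leap
2009: Jan 1 Thursday, common
2010: Jan 1 Friday, common
2011: Jan 1 Saturday, common
2012: Jan 1 Sunday, leap
2013: Jan 1 Tuesday, common
2014: Jan 1 Wednesday, common
2015: Jan 1 Thursday, common
2016: Jan 1 Friday, leap
2017: Jan 1 Sunday, common
2018: Jan 1 Monday, common
2019: Jan 1 Tuesday, common
2020: Jan 1 Wednesday, leap
2020 matches on both conditions.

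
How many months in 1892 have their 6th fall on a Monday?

Check the 6th of each month of 1892: Jan 6: Wed, Feb 6: Sat, Mar 6: Sun, Apr 6: Wed, May 6: Fri, Jun 6: Mon, Jul 6: Wed, Aug 6: Sat, Sep 6: Tue, Oct 6: Thu, Nov 6: Sun, Dec 6: Tue.
Monday occurs in June — 1 month.

1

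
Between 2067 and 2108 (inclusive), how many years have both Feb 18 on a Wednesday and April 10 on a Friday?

5

Check each year's weekday for Feb 18 and April 10:
  2067: Fri/Sun  2068: Sat/Tue  2069: Mon/Wed  2070: Tue/Thu  2071: Wed/Fri ✓  2072: Thu/Sun  2073: Sat/Mon  2074: Sun/Tue  2075: Mon/Wed  2076: Tue/Fri  2077: Thu/Sat  2078: Fri/Sun  2079: Sat/Mon  2080: Sun/Wed  …(14 more)…  2095: Fri/Sun  2096: Sat/Tue  2097: Mon/Wed  2098: Tue/Thu  2099: Wed/Fri ✓  2100: Thu/Sat  2101: Fri/Sun  2102: Sat/Mon  2103: Sun/Tue  2104: Mon/Thu  2105: Wed/Fri ✓  2106: Thu/Sat  2107: Fri/Sun  2108: Sat/Tue
Both conditions hold in: 2071, 2082, 2093, 2099, 2105 — 5.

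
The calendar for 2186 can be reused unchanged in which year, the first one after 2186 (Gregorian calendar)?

Two years share a calendar iff Jan 1 falls on the same weekday and both are leap or both are common. 2186: Jan 1 is Sunday, common year.
2187: Jan 1 Monday, common
2188: Jan 1 Tuesday, leap
2189: Jan 1 Thursday, common
2190: Jan 1 Friday, common
2191: Jan 1 Saturday, common
2192: Jan 1 Sunday, leap
2193: Jan 1 Tuesday, common
2194: Jan 1 Wednesday, common
2195: Jan 1 Thursday, common
2196: Jan 1 Friday, leap
2197: Jan 1 Sunday, common
2197 matches on both conditions.

2197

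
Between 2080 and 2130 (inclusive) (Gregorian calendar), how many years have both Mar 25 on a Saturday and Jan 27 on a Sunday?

0

Check each year's weekday for Mar 25 and Jan 27:
  2080: Mon/Sat  2081: Tue/Mon  2082: Wed/Tue  2083: Thu/Wed  2084: Sat/Thu  2085: Sun/Sat  2086: Mon/Sun  2087: Tue/Mon  2088: Thu/Tue  2089: Fri/Thu  2090: Sat/Fri  2091: Sun/Sat  2092: Tue/Sun  2093: Wed/Tue  …(23 more)…  2117: Thu/Wed  2118: Fri/Thu  2119: Sat/Fri  2120: Mon/Sat  2121: Tue/Mon  2122: Wed/Tue  2123: Thu/Wed  2124: Sat/Thu  2125: Sun/Sat  2126: Mon/Sun  2127: Tue/Mon  2128: Thu/Tue  2129: Fri/Thu  2130: Sat/Fri
Both conditions hold in: no year — 0.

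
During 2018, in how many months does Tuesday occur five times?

4

A month of length L has five Tuesdays iff its first Tuesday is on day ≤ L−28 (so day 1–3 in a 31-day month, 1–2 in a 30-day month, day 1 in a leap February).
Checking each month of 2018: Jan starts Mon (31d) ✓; Feb starts Thu (28d); Mar starts Thu (31d); Apr starts Sun (30d); May starts Tue (31d) ✓; Jun starts Fri (30d); Jul starts Sun (31d) ✓; Aug starts Wed (31d); Sep starts Sat (30d); Oct starts Mon (31d) ✓; Nov starts Thu (30d); Dec starts Sat (31d).
Five-Tuesday months: January, May, July, October → 4.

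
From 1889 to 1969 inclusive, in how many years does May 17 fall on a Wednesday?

12

Track May 17's weekday year by year (advancing +1, or +2 across a Feb 29):
  1889: Fri  1890: Sat (+1)  1891: Sun (+1)  1892: Tue (+2)  1893: Wed (+1) ✓
  1894: Thu (+1)  1895: Fri (+1)  1896: Sun (+2)  1897: Mon (+1)  1898: Tue (+1)
  1899: Wed (+1) ✓  1900: Thu (+1)  1901: Fri (+1)  1902: Sat (+1)  … (53 more years) …
  1956: Thu (+2)  1957: Fri (+1)  1958: Sat (+1)  1959: Sun (+1)  1960: Tue (+2)
  1961: Wed (+1) ✓  1962: Thu (+1)  1963: Fri (+1)  1964: Sun (+2)  1965: Mon (+1)
  1966: Tue (+1)  1967: Wed (+1) ✓  1968: Fri (+2)  1969: Sat (+1)
Wednesday years: 1893, 1899, 1905, 1911, 1916, 1922, 1933, 1939, 1944, 1950, 1961, 1967 — 12 in total.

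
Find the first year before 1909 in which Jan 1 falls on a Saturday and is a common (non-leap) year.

1898

Jan 1 advances by 2 weekdays after a leap year and by 1 after a common year.
1909: Jan 1 is Friday.
1908: Wednesday (leap)
1907: Tuesday
1906: Monday
1905: Sunday
1904: Friday (leap)
1903: Thursday
1902: Wednesday
1901: Tuesday
1900: Monday
1899: Sunday
1898: Saturday
1898 begins on a Saturday and is a common year.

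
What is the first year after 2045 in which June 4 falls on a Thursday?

From one year to the next, a fixed date's weekday advances by 1, or by 2 when a Feb 29 lies between the two dates.
2045: June 4 is Sunday.
2046: Monday (+1)
2047: Tuesday (+1)
2048: Thursday (+2)
June 4 falls on a Thursday in 2048.

2048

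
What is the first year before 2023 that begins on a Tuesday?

Jan 1 advances by 2 weekdays after a leap year and by 1 after a common year.
2023: Jan 1 is Sunday.
2022: Saturday
2021: Friday
2020: Wednesday (leap)
2019: Tuesday
2019 begins on a Tuesday

2019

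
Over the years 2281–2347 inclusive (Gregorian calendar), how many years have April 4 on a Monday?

10

Track April 4's weekday year by year (advancing +1, or +2 across a Feb 29):
  2281: Mon ✓  2282: Tue (+1)  2283: Wed (+1)  2284: Fri (+2)  2285: Sat (+1)
  2286: Sun (+1)  2287: Mon (+1) ✓  2288: Wed (+2)  2289: Thu (+1)  2290: Fri (+1)
  2291: Sat (+1)  2292: Mon (+2) ✓  2293: Tue (+1)  2294: Wed (+1)  … (39 more years) …
  2334: Wed (+1)  2335: Thu (+1)  2336: Sat (+2)  2337: Sun (+1)  2338: Mon (+1) ✓
  2339: Tue (+1)  2340: Thu (+2)  2341: Fri (+1)  2342: Sat (+1)  2343: Sun (+1)
  2344: Tue (+2)  2345: Wed (+1)  2346: Thu (+1)  2347: Fri (+1)
Monday years: 2281, 2287, 2292, 2298, 2304, 2310, 2321, 2327, 2332, 2338 — 10 in total.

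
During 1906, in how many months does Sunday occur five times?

A month of length L has five Sundays iff its first Sunday is on day ≤ L−28 (so day 1–3 in a 31-day month, 1–2 in a 30-day month, day 1 in a leap February).
Checking each month of 1906: Jan starts Mon (31d); Feb starts Thu (28d); Mar starts Thu (31d); Apr starts Sun (30d) ✓; May starts Tue (31d); Jun starts Fri (30d); Jul starts Sun (31d) ✓; Aug starts Wed (31d); Sep starts Sat (30d) ✓; Oct starts Mon (31d); Nov starts Thu (30d); Dec starts Sat (31d) ✓.
Five-Sunday months: April, July, September, December → 4.

4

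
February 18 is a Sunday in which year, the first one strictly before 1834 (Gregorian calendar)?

1827

From one year to the next, a fixed date's weekday advances by 1, or by 2 when a Feb 29 lies between the two dates.
1834: February 18 is Tuesday.
1833: Monday (−1)
1832: Saturday (−2)
1831: Friday (−1)
1830: Thursday (−1)
1829: Wednesday (−1)
1828: Monday (−2)
1827: Sunday (−1)
February 18 falls on a Sunday in 1827.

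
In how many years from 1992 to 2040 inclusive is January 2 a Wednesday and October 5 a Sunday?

Check each year's weekday for January 2 and October 5:
  1992: Thu/Mon  1993: Sat/Tue  1994: Sun/Wed  1995: Mon/Thu  1996: Tue/Sat  1997: Thu/Sun  1998: Fri/Mon  1999: Sat/Tue  2000: Sun/Thu  2001: Tue/Fri  2002: Wed/Sat  2003: Thu/Sun  2004: Fri/Tue  2005: Sun/Wed  …(21 more)…  2027: Sat/Tue  2028: Sun/Thu  2029: Tue/Fri  2030: Wed/Sat  2031: Thu/Sun  2032: Fri/Tue  2033: Sun/Wed  2034: Mon/Thu  2035: Tue/Fri  2036: Wed/Sun ✓  2037: Fri/Mon  2038: Sat/Tue  2039: Sun/Wed  2040: Mon/Fri
Both conditions hold in: 2008, 2036 — 2.

2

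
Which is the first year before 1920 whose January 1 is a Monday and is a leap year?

Jan 1 advances by 2 weekdays after a leap year and by 1 after a common year.
1920: Jan 1 is Thursday (leap).
1919: Wednesday
1918: Tuesday
1917: Monday
1916: Saturday (leap)
1915: Friday
1914: Thursday
1913: Wednesday
1912: Monday (leap)
1912 begins on a Monday and is a leap year.

1912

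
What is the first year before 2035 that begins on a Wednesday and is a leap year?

Jan 1 advances by 2 weekdays after a leap year and by 1 after a common year.
2035: Jan 1 is Monday.
2034: Sunday
2033: Saturday
2032: Thursday (leap)
2031: Wednesday
2030: Tuesday
2029: Monday
2028: Saturday (leap)
2027: Friday
2026: Thursday
2025: Wednesday
2024: Monday (leap)
2023: Sunday
2022: Saturday
2021: Friday
2020: Wednesday (leap)
2020 begins on a Wednesday and is a leap year.

2020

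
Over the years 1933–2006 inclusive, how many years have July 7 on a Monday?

Track July 7's weekday year by year (advancing +1, or +2 across a Feb 29):
  1933: Fri  1934: Sat (+1)  1935: Sun (+1)  1936: Tue (+2)  1937: Wed (+1)
  1938: Thu (+1)  1939: Fri (+1)  1940: Sun (+2)  1941: Mon (+1) ✓  1942: Tue (+1)
  1943: Wed (+1)  1944: Fri (+2)  1945: Sat (+1)  1946: Sun (+1)  … (46 more years) …
  1993: Wed (+1)  1994: Thu (+1)  1995: Fri (+1)  1996: Sun (+2)  1997: Mon (+1) ✓
  1998: Tue (+1)  1999: Wed (+1)  2000: Fri (+2)  2001: Sat (+1)  2002: Sun (+1)
  2003: Mon (+1) ✓  2004: Wed (+2)  2005: Thu (+1)  2006: Fri (+1)
Monday years: 1941, 1947, 1952, 1958, 1969, 1975, 1980, 1986, 1997, 2003 — 10 in total.

10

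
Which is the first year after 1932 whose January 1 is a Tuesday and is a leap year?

Jan 1 advances by 2 weekdays after a leap year and by 1 after a common year.
1932: Jan 1 is Friday (leap).
1933: Sunday
1934: Monday
1935: Tuesday
1936: Wednesday (leap)
1937: Friday
1938: Saturday
1939: Sunday
1940: Monday (leap)
1941: Wednesday
1942: Thursday
1943: Friday
1944: Saturday (leap)
1945: Monday
1946: Tuesday
1947: Wednesday
1948: Thursday (leap)
1949: Saturday
1950: Sunday
1951: Monday
1952: Tuesday (leap)
1952 begins on a Tuesday and is a leap year.

1952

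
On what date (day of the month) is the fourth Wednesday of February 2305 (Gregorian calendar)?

22

February 1, 2305 is a Wednesday, so the first Wednesday is the 1st.
The fourth Wednesday is 1 + 21 = 22.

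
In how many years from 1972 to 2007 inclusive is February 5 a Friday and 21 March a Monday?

1

Check each year's weekday for February 5 and 21 March:
  1972: Sat/Tue  1973: Mon/Wed  1974: Tue/Thu  1975: Wed/Fri  1976: Thu/Sun  1977: Sat/Mon  1978: Sun/Tue  1979: Mon/Wed  1980: Tue/Fri  1981: Thu/Sat  1982: Fri/Sun  1983: Sat/Mon  1984: Sun/Wed  1985: Tue/Thu  …(8 more)…  1994: Sat/Mon  1995: Sun/Tue  1996: Mon/Thu  1997: Wed/Fri  1998: Thu/Sat  1999: Fri/Sun  2000: Sat/Tue  2001: Mon/Wed  2002: Tue/Thu  2003: Wed/Fri  2004: Thu/Sun  2005: Sat/Mon  2006: Sun/Tue  2007: Mon/Wed
Both conditions hold in: 1988 — 1.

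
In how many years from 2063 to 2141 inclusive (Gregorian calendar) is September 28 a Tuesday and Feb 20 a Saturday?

9

Check each year's weekday for September 28 and Feb 20:
  2063: Fri/Tue  2064: Sun/Wed  2065: Mon/Fri  2066: Tue/Sat ✓  2067: Wed/Sun  2068: Fri/Mon  2069: Sat/Wed  2070: Sun/Thu  2071: Mon/Fri  2072: Wed/Sat  2073: Thu/Mon  2074: Fri/Tue  2075: Sat/Wed  2076: Mon/Thu  …(51 more)…  2128: Tue/Fri  2129: Wed/Sun  2130: Thu/Mon  2131: Fri/Tue  2132: Sun/Wed  2133: Mon/Fri  2134: Tue/Sat ✓  2135: Wed/Sun  2136: Fri/Mon  2137: Sat/Wed  2138: Sun/Thu  2139: Mon/Fri  2140: Wed/Sat  2141: Thu/Mon
Both conditions hold in: 2066, 2077, 2083, 2094, 2100, 2106, 2117, 2123, 2134 — 9.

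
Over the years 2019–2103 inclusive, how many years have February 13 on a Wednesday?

Track February 13's weekday year by year (advancing +1, or +2 across a Feb 29):
  2019: Wed ✓  2020: Thu (+1)  2021: Sat (+2)  2022: Sun (+1)  2023: Mon (+1)
  2024: Tue (+1)  2025: Thu (+2)  2026: Fri (+1)  2027: Sat (+1)  2028: Sun (+1)
  2029: Tue (+2)  2030: Wed (+1) ✓  2031: Thu (+1)  2032: Fri (+1)  … (57 more years) …
  2090: Mon (+1)  2091: Tue (+1)  2092: Wed (+1) ✓  2093: Fri (+2)  2094: Sat (+1)
  2095: Sun (+1)  2096: Mon (+1)  2097: Wed (+2) ✓  2098: Thu (+1)  2099: Fri (+1)
  2100: Sat (+1)  2101: Sun (+1)  2102: Mon (+1)  2103: Tue (+1)
Wednesday years: 2019, 2030, 2036, 2041, 2047, 2058, 2064, 2069, 2075, 2086, 2092, 2097 — 12 in total.

12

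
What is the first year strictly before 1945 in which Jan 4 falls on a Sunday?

1942

From one year to the next, a fixed date's weekday advances by 1, or by 2 when a Feb 29 lies between the two dates.
1945: January 4 is Thursday.
1944: Tuesday (−2)
1943: Monday (−1)
1942: Sunday (−1)
Jan 4 falls on a Sunday in 1942.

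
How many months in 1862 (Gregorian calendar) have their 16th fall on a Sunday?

3

Check the 16th of each month of 1862: Jan 16: Thu, Feb 16: Sun, Mar 16: Sun, Apr 16: Wed, May 16: Fri, Jun 16: Mon, Jul 16: Wed, Aug 16: Sat, Sep 16: Tue, Oct 16: Thu, Nov 16: Sun, Dec 16: Tue.
Sunday occurs in February, March, November — 3 months.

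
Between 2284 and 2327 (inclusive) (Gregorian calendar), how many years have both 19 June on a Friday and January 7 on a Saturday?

Check each year's weekday for 19 June and January 7:
  2284: Thu/Mon  2285: Fri/Wed  2286: Sat/Thu  2287: Sun/Fri  2288: Tue/Sat  2289: Wed/Mon  2290: Thu/Tue  2291: Fri/Wed  2292: Sun/Thu  2293: Mon/Sat  2294: Tue/Sun  2295: Wed/Mon  2296: Fri/Tue  2297: Sat/Thu  …(16 more)…  2314: Fri/Wed  2315: Sat/Thu  2316: Mon/Fri  2317: Tue/Sun  2318: Wed/Mon  2319: Thu/Tue  2320: Sat/Wed  2321: Sun/Fri  2322: Mon/Sat  2323: Tue/Sun  2324: Thu/Mon  2325: Fri/Wed  2326: Sat/Thu  2327: Sun/Fri
Both conditions hold in: no year — 0.

0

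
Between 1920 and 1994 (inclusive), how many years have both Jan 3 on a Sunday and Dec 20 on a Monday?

8

Check each year's weekday for Jan 3 and Dec 20:
  1920: Sat/Mon  1921: Mon/Tue  1922: Tue/Wed  1923: Wed/Thu  1924: Thu/Sat  1925: Sat/Sun  1926: Sun/Mon ✓  1927: Mon/Tue  1928: Tue/Thu  1929: Thu/Fri  1930: Fri/Sat  1931: Sat/Sun  1932: Sun/Tue  1933: Tue/Wed  …(47 more)…  1981: Sat/Sun  1982: Sun/Mon ✓  1983: Mon/Tue  1984: Tue/Thu  1985: Thu/Fri  1986: Fri/Sat  1987: Sat/Sun  1988: Sun/Tue  1989: Tue/Wed  1990: Wed/Thu  1991: Thu/Fri  1992: Fri/Sun  1993: Sun/Mon ✓  1994: Mon/Tue
Both conditions hold in: 1926, 1937, 1943, 1954, 1965, 1971, 1982, 1993 — 8.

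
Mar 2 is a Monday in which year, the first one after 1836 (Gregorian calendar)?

From one year to the next, a fixed date's weekday advances by 1, or by 2 when a Feb 29 lies between the two dates.
1836: March 2 is Wednesday.
1837: Thursday (+1)
1838: Friday (+1)
1839: Saturday (+1)
1840: Monday (+2)
Mar 2 falls on a Monday in 1840.

1840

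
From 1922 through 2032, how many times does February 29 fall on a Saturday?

4

Leap years in 1922–2032: 28 of them.
Feb 29 weekday advances by 5 (mod 7) from one leap year to the next four years later (or differs when a century non-leap intervenes).
Leap-day weekdays: 1924:Fri 1928:Wed 1932:Mon 1936:Sat✓ 1940:Thu 1944:Tue 1948:Sun 1952:Fri 1956:Wed 1960:Mon 1964:Sat✓ 1968:Thu 1972:Tue 1976:Sun 1980:Fri 1984:Wed 1988:Mon 1992:Sat✓ 1996:Thu 2000:Tue 2004:Sun 2008:Fri 2012:Wed 2016:Mon 2020:Sat✓ 2024:Thu 2028:Tue 2032:Sun
Saturday: 1936, 1964, 1992, 2020 → 4.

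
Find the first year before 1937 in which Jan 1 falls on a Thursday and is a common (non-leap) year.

1931

Jan 1 advances by 2 weekdays after a leap year and by 1 after a common year.
1937: Jan 1 is Friday.
1936: Wednesday (leap)
1935: Tuesday
1934: Monday
1933: Sunday
1932: Friday (leap)
1931: Thursday
1931 begins on a Thursday and is a common year.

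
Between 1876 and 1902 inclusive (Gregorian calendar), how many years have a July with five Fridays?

July has 31 days; it has five Fridays when Friday falls among the first (month-length − 28) days — i.e. when July 1 is one of Friday/Thursday/Wednesday.
July 1 by year: 1876:Sat 1877:Sun 1878:Mon 1879:Tue 1880:Thu✓ 1881:Fri✓ 1882:Sat 1883:Sun 1884:Tue 1885:Wed✓ 1886:Thu✓ 1887:Fri✓ 1888:Sun 1889:Mon 1890:Tue 1891:Wed✓ 1892:Fri✓ 1893:Sat 1894:Sun 1895:Mon 1896:Wed✓ 1897:Thu✓ 1898:Fri✓ 1899:Sat 1900:Sun 1901:Mon 1902:Tue
Years with five Fridays: 1880, 1881, 1885, 1886, 1887, 1891, 1892, 1896, 1897, 1898 → 10.

10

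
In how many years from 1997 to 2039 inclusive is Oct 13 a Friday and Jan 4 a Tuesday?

Check each year's weekday for Oct 13 and Jan 4:
  1997: Mon/Sat  1998: Tue/Sun  1999: Wed/Mon  2000: Fri/Tue ✓  2001: Sat/Thu  2002: Sun/Fri  2003: Mon/Sat  2004: Wed/Sun  2005: Thu/Tue  2006: Fri/Wed  2007: Sat/Thu  2008: Mon/Fri  2009: Tue/Sun  2010: Wed/Mon  …(15 more)…  2026: Tue/Sun  2027: Wed/Mon  2028: Fri/Tue ✓  2029: Sat/Thu  2030: Sun/Fri  2031: Mon/Sat  2032: Wed/Sun  2033: Thu/Tue  2034: Fri/Wed  2035: Sat/Thu  2036: Mon/Fri  2037: Tue/Sun  2038: Wed/Mon  2039: Thu/Tue
Both conditions hold in: 2000, 2028 — 2.

2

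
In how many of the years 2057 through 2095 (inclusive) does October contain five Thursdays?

October has 31 days; it has five Thursdays when Thursday falls among the first (month-length − 28) days — i.e. when October 1 is one of Thursday/Wednesday/Tuesday.
October 1 by year: 2057:Mon 2058:Tue✓ 2059:Wed✓ 2060:Fri 2061:Sat 2062:Sun 2063:Mon 2064:Wed✓ 2065:Thu✓ 2066:Fri 2067:Sat 2068:Mon 2069:Tue✓ 2070:Wed✓ 2071:Thu✓ …(9 more)… 2081:Wed✓ 2082:Thu✓ 2083:Fri 2084:Sun 2085:Mon 2086:Tue✓ 2087:Wed✓ 2088:Fri 2089:Sat 2090:Sun 2091:Mon 2092:Wed✓ 2093:Thu✓ 2094:Fri 2095:Sat
Years with five Thursdays: 2058, 2059, 2064, 2065, 2069, 2070, 2071, 2075, 2076, 2080, 2081, 2082, 2086, 2087, 2092, 2093 → 16.

16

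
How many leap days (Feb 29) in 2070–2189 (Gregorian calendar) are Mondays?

Leap years in 2070–2189: 29 of them.
Feb 29 weekday advances by 5 (mod 7) from one leap year to the next four years later (or differs when a century non-leap intervenes).
Leap-day weekdays: 2072:Mon✓ 2076:Sat 2080:Thu 2084:Tue 2088:Sun 2092:Fri 2096:Wed 2104:Fri 2108:Wed 2112:Mon✓ 2116:Sat 2120:Thu 2124:Tue …(3 more)… 2140:Mon✓ 2144:Sat 2148:Thu 2152:Tue 2156:Sun 2160:Fri 2164:Wed 2168:Mon✓ 2172:Sat 2176:Thu 2180:Tue 2184:Sun 2188:Fri
Monday: 2072, 2112, 2140, 2168 → 4.

4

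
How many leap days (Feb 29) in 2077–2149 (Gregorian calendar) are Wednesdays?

3

Leap years in 2077–2149: 17 of them.
Feb 29 weekday advances by 5 (mod 7) from one leap year to the next four years later (or differs when a century non-leap intervenes).
Leap-day weekdays: 2080:Thu 2084:Tue 2088:Sun 2092:Fri 2096:Wed✓ 2104:Fri 2108:Wed✓ 2112:Mon 2116:Sat 2120:Thu 2124:Tue 2128:Sun 2132:Fri 2136:Wed✓ 2140:Mon 2144:Sat 2148:Thu
Wednesday: 2096, 2108, 2136 → 3.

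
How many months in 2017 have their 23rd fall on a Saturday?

2

Check the 23rd of each month of 2017: Jan 23: Mon, Feb 23: Thu, Mar 23: Thu, Apr 23: Sun, May 23: Tue, Jun 23: Fri, Jul 23: Sun, Aug 23: Wed, Sep 23: Sat, Oct 23: Mon, Nov 23: Thu, Dec 23: Sat.
Saturday occurs in September, December — 2 months.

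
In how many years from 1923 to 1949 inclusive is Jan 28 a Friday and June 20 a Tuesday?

Check each year's weekday for Jan 28 and June 20:
  1923: Sun/Wed  1924: Mon/Fri  1925: Wed/Sat  1926: Thu/Sun  1927: Fri/Mon  1928: Sat/Wed  1929: Mon/Thu  1930: Tue/Fri  1931: Wed/Sat  1932: Thu/Mon  1933: Sat/Tue  1934: Sun/Wed  1935: Mon/Thu  1936: Tue/Sat  1937: Thu/Sun  1938: Fri/Mon  1939: Sat/Tue  1940: Sun/Thu  1941: Tue/Fri  1942: Wed/Sat  1943: Thu/Sun  1944: Fri/Tue ✓  1945: Sun/Wed  1946: Mon/Thu  1947: Tue/Fri  1948: Wed/Sun  1949: Fri/Mon
Both conditions hold in: 1944 — 1.

1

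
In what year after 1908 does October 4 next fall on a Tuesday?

From one year to the next, a fixed date's weekday advances by 1, or by 2 when a Feb 29 lies between the two dates.
1908: October 4 is Sunday.
1909: Monday (+1)
1910: Tuesday (+1)
October 4 falls on a Tuesday in 1910.

1910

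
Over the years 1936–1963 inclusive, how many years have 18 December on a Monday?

4

Track 18 December's weekday year by year (advancing +1, or +2 across a Feb 29):
  1936: Fri  1937: Sat (+1)  1938: Sun (+1)  1939: Mon (+1) ✓  1940: Wed (+2)
  1941: Thu (+1)  1942: Fri (+1)  1943: Sat (+1)  1944: Mon (+2) ✓  1945: Tue (+1)
  1946: Wed (+1)  1947: Thu (+1)  1948: Sat (+2)  1949: Sun (+1)  1950: Mon (+1) ✓
  1951: Tue (+1)  1952: Thu (+2)  1953: Fri (+1)  1954: Sat (+1)  1955: Sun (+1)
  1956: Tue (+2)  1957: Wed (+1)  1958: Thu (+1)  1959: Fri (+1)  1960: Sun (+2)
  1961: Mon (+1) ✓  1962: Tue (+1)  1963: Wed (+1)
Monday years: 1939, 1944, 1950, 1961 — 4 in total.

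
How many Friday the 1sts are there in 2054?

1

Check the 1st of each month of 2054: Jan 1: Thu, Feb 1: Sun, Mar 1: Sun, Apr 1: Wed, May 1: Fri, Jun 1: Mon, Jul 1: Wed, Aug 1: Sat, Sep 1: Tue, Oct 1: Thu, Nov 1: Sun, Dec 1: Tue.
Friday occurs in May — 1 month.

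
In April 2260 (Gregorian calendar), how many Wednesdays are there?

4

April 2260 has 30 days and begins on Sunday.
The first Wednesday is April 4.
Wednesdays fall on 4, 11, 18, 25 — that's 4.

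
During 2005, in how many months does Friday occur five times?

A month of length L has five Fridays iff its first Friday is on day ≤ L−28 (so day 1–3 in a 31-day month, 1–2 in a 30-day month, day 1 in a leap February).
Checking each month of 2005: Jan starts Sat (31d); Feb starts Tue (28d); Mar starts Tue (31d); Apr starts Fri (30d) ✓; May starts Sun (31d); Jun starts Wed (30d); Jul starts Fri (31d) ✓; Aug starts Mon (31d); Sep starts Thu (30d) ✓; Oct starts Sat (31d); Nov starts Tue (30d); Dec starts Thu (31d) ✓.
Five-Friday months: April, July, September, December → 4.

4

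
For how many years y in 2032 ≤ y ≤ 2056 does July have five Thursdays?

11

July has 31 days; it has five Thursdays when Thursday falls among the first (month-length − 28) days — i.e. when July 1 is one of Thursday/Wednesday/Tuesday.
July 1 by year: 2032:Thu✓ 2033:Fri 2034:Sat 2035:Sun 2036:Tue✓ 2037:Wed✓ 2038:Thu✓ 2039:Fri 2040:Sun 2041:Mon 2042:Tue✓ 2043:Wed✓ 2044:Fri 2045:Sat 2046:Sun 2047:Mon 2048:Wed✓ 2049:Thu✓ 2050:Fri 2051:Sat 2052:Mon 2053:Tue✓ 2054:Wed✓ 2055:Thu✓ 2056:Sat
Years with five Thursdays: 2032, 2036, 2037, 2038, 2042, 2043, 2048, 2049, 2053, 2054, 2055 → 11.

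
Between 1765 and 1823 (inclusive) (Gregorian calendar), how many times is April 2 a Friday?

7

Track April 2's weekday year by year (advancing +1, or +2 across a Feb 29):
  1765: Tue  1766: Wed (+1)  1767: Thu (+1)  1768: Sat (+2)  1769: Sun (+1)
  1770: Mon (+1)  1771: Tue (+1)  1772: Thu (+2)  1773: Fri (+1) ✓  1774: Sat (+1)
  1775: Sun (+1)  1776: Tue (+2)  1777: Wed (+1)  1778: Thu (+1)  … (31 more years) …
  1810: Mon (+1)  1811: Tue (+1)  1812: Thu (+2)  1813: Fri (+1) ✓  1814: Sat (+1)
  1815: Sun (+1)  1816: Tue (+2)  1817: Wed (+1)  1818: Thu (+1)  1819: Fri (+1) ✓
  1820: Sun (+2)  1821: Mon (+1)  1822: Tue (+1)  1823: Wed (+1)
Friday years: 1773, 1779, 1784, 1790, 1802, 1813, 1819 — 7 in total.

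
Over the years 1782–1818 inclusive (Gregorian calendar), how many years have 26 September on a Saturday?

Track 26 September's weekday year by year (advancing +1, or +2 across a Feb 29):
  1782: Thu  1783: Fri (+1)  1784: Sun (+2)  1785: Mon (+1)  1786: Tue (+1)
  1787: Wed (+1)  1788: Fri (+2)  1789: Sat (+1) ✓  1790: Sun (+1)  1791: Mon (+1)
  1792: Wed (+2)  1793: Thu (+1)  1794: Fri (+1)  1795: Sat (+1) ✓  … (9 more years) …
  1805: Thu (+1)  1806: Fri (+1)  1807: Sat (+1) ✓  1808: Mon (+2)  1809: Tue (+1)
  1810: Wed (+1)  1811: Thu (+1)  1812: Sat (+2) ✓  1813: Sun (+1)  1814: Mon (+1)
  1815: Tue (+1)  1816: Thu (+2)  1817: Fri (+1)  1818: Sat (+1) ✓
Saturday years: 1789, 1795, 1801, 1807, 1812, 1818 — 6 in total.

6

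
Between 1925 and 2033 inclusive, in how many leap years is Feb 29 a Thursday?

4

Leap years in 1925–2033: 27 of them.
Feb 29 weekday advances by 5 (mod 7) from one leap year to the next four years later (or differs when a century non-leap intervenes).
Leap-day weekdays: 1928:Wed 1932:Mon 1936:Sat 1940:Thu✓ 1944:Tue 1948:Sun 1952:Fri 1956:Wed 1960:Mon 1964:Sat 1968:Thu✓ 1972:Tue 1976:Sun 1980:Fri 1984:Wed 1988:Mon 1992:Sat 1996:Thu✓ 2000:Tue 2004:Sun 2008:Fri 2012:Wed 2016:Mon 2020:Sat 2024:Thu✓ 2028:Tue 2032:Sun
Thursday: 1940, 1968, 1996, 2024 → 4.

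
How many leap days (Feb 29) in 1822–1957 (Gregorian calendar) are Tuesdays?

4

Leap years in 1822–1957: 33 of them.
Feb 29 weekday advances by 5 (mod 7) from one leap year to the next four years later (or differs when a century non-leap intervenes).
Leap-day weekdays: 1824:Sun 1828:Fri 1832:Wed 1836:Mon 1840:Sat 1844:Thu 1848:Tue✓ 1852:Sun 1856:Fri 1860:Wed 1864:Mon 1868:Sat 1872:Thu …(7 more)… 1908:Sat 1912:Thu 1916:Tue✓ 1920:Sun 1924:Fri 1928:Wed 1932:Mon 1936:Sat 1940:Thu 1944:Tue✓ 1948:Sun 1952:Fri 1956:Wed
Tuesday: 1848, 1876, 1916, 1944 → 4.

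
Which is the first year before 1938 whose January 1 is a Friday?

1937

Jan 1 advances by 2 weekdays after a leap year and by 1 after a common year.
1938: Jan 1 is Saturday.
1937: Friday
1937 begins on a Friday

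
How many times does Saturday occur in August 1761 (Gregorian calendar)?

5

August 1761 has 31 days and begins on Saturday.
The first Saturday is August 1.
Saturdays fall on 1, 8, 15, 22, 29 — that's 5.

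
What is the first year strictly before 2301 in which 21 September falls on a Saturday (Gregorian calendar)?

2295

From one year to the next, a fixed date's weekday advances by 1, or by 2 when a Feb 29 lies between the two dates.
2301: September 21 is Saturday.
2300: Friday (−1)
2299: Thursday (−1)
2298: Wednesday (−1)
2297: Tuesday (−1)
2296: Monday (−1)
2295: Saturday (−2)
21 September falls on a Saturday in 2295.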